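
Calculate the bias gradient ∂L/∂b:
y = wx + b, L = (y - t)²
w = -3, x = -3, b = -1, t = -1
∂L/∂b = 18

y = wx + b = (-3)(-3) + -1 = 8
∂L/∂y = 2(y - t) = 2(8 - -1) = 18
∂y/∂b = 1
∂L/∂b = ∂L/∂y · ∂y/∂b = 18 × 1 = 18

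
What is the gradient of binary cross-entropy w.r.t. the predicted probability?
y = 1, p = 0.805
∂L/∂p = -1.242

∂L/∂p = -y/p + (1-y)/(1-p) = -1/0.805 + 0 = -1.242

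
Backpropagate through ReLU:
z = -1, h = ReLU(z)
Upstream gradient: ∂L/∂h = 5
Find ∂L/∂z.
∂L/∂z = 0

h = ReLU(-1) = 0
Since z < 0: ∂h/∂z = 0
∂L/∂z = ∂L/∂h · ∂h/∂z = 5 × 0 = 0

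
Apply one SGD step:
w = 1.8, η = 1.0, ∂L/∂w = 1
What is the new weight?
w_new = 0.8

w_new = w - η·∂L/∂w = 1.8 - 1.0×(1) = 1.8 - (1) = 0.8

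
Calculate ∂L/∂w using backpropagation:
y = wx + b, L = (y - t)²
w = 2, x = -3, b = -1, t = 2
∂L/∂w = 54

y = wx + b = (2)(-3) + -1 = -7
∂L/∂y = 2(y - t) = 2(-7 - 2) = -18
∂y/∂w = x = -3
∂L/∂w = ∂L/∂y · ∂y/∂w = -18 × -3 = 54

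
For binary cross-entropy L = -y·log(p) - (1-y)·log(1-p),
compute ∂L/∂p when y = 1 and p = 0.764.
∂L/∂p = -1.309

∂L/∂p = -y/p + (1-y)/(1-p) = -1/0.764 + 0 = -1.309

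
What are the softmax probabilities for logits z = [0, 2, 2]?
p = [0.0634, 0.4683, 0.4683]

exp(z) = [1, 7.389, 7.389]
Sum = 15.78
p = [0.0634, 0.4683, 0.4683]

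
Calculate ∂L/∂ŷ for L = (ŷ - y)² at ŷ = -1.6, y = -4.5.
∂L/∂ŷ = 5.8

∂L/∂ŷ = 2(ŷ - y) = 2(-1.6 - -4.5) = 2(2.9) = 5.8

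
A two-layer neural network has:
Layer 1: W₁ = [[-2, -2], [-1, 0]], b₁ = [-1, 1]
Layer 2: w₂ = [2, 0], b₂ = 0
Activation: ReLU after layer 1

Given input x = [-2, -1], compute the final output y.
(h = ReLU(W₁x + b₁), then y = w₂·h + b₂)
y = 10

Layer 1 pre-activation: z₁ = [5, 3]
After ReLU: h = [5, 3]
Layer 2 output: y = 2×5 + 0×3 + 0 = 10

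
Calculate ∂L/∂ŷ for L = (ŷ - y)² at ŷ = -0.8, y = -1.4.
∂L/∂ŷ = 1.2

∂L/∂ŷ = 2(ŷ - y) = 2(-0.8 - -1.4) = 2(0.6) = 1.2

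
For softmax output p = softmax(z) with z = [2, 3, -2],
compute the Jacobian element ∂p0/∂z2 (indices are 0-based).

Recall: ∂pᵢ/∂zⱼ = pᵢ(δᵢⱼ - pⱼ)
∂p0/∂z2 = -0.001312

p = softmax(z) = [0.2676, 0.7275, 0.004902]
p0 = 0.2676, p2 = 0.004902

∂p0/∂z2 = -p0 × p2 = -0.2676 × 0.004902 = -0.001312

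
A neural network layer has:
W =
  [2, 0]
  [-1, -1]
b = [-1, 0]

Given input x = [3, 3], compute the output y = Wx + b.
y = [5, -6]

Wx = [2×3 + 0×3, -1×3 + -1×3]
   = [6, -6]
y = Wx + b = [6 + -1, -6 + 0] = [5, -6]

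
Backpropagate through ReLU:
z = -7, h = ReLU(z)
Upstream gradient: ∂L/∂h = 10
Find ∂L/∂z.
∂L/∂z = 0

h = ReLU(-7) = 0
Since z < 0: ∂h/∂z = 0
∂L/∂z = ∂L/∂h · ∂h/∂z = 10 × 0 = 0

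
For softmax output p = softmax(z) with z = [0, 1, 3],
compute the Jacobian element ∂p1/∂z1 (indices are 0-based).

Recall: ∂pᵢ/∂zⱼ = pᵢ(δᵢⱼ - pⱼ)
∂p1/∂z1 = 0.1012

p = softmax(z) = [0.04201, 0.1142, 0.8438]
p1 = 0.1142

∂p1/∂z1 = p1(1 - p1) = 0.1142 × (1 - 0.1142) = 0.1012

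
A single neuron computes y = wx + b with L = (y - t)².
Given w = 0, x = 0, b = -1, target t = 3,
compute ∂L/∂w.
∂L/∂w = 0

y = wx + b = (0)(0) + -1 = -1
∂L/∂y = 2(y - t) = 2(-1 - 3) = -8
∂y/∂w = x = 0
∂L/∂w = ∂L/∂y · ∂y/∂w = -8 × 0 = 0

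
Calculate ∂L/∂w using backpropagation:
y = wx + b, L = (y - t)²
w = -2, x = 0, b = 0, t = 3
∂L/∂w = 0

y = wx + b = (-2)(0) + 0 = 0
∂L/∂y = 2(y - t) = 2(0 - 3) = -6
∂y/∂w = x = 0
∂L/∂w = ∂L/∂y · ∂y/∂w = -6 × 0 = 0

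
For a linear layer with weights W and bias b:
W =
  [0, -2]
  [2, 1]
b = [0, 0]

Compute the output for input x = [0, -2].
y = [4, -2]

Wx = [0×0 + -2×-2, 2×0 + 1×-2]
   = [4, -2]
y = Wx + b = [4 + 0, -2 + 0] = [4, -2]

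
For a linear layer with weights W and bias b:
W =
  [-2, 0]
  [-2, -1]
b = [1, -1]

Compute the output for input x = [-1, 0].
y = [3, 1]

Wx = [-2×-1 + 0×0, -2×-1 + -1×0]
   = [2, 2]
y = Wx + b = [2 + 1, 2 + -1] = [3, 1]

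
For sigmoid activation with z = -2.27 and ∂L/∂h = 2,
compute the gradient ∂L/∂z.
∂L/∂z = 0.1697

σ(-2.27) = 0.09364
σ'(-2.27) = σ(-2.27)(1 - σ(-2.27)) = 0.09364 × 0.9064 = 0.08487
∂L/∂z = ∂L/∂h · σ'(z) = 2 × 0.08487 = 0.1697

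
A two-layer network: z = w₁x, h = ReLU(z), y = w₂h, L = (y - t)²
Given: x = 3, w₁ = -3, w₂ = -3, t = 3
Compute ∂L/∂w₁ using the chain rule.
∂L/∂w₁ = 0

Forward pass:
z = w₁x = -3×3 = -9
h = ReLU(-9) = 0
y = w₂h = -3×0 = 0

Backward pass:
∂L/∂y = 2(y - t) = 2(0 - 3) = -6
∂y/∂h = w₂ = -3
∂h/∂z = 0 (ReLU derivative)
∂z/∂w₁ = x = 3

∂L/∂w₁ = -6 × -3 × 0 × 3 = 0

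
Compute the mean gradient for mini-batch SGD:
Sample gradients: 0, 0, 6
Average gradient = 2

Average = (1/3)(0 + 0 + 6) = 6/3 = 2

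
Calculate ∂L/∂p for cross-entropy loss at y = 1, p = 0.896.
∂L/∂p = -1.116

∂L/∂p = -y/p + (1-y)/(1-p) = -1/0.896 + 0 = -1.116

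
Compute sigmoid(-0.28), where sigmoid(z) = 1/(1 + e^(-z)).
0.4305

sigmoid(-0.28) = 1/(1 + e^(0.28)) = 1/(1 + 1.323) = 0.4305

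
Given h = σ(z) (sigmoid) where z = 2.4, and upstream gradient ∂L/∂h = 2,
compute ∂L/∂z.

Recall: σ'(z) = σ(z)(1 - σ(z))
∂L/∂z = 0.1525

σ(2.4) = 0.9168
σ'(2.4) = σ(2.4)(1 - σ(2.4)) = 0.9168 × 0.08317 = 0.07625
∂L/∂z = ∂L/∂h · σ'(z) = 2 × 0.07625 = 0.1525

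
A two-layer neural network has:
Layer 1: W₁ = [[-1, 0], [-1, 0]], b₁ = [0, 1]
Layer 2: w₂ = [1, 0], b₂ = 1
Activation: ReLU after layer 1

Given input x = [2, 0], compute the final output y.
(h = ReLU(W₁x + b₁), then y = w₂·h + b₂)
y = 1

Layer 1 pre-activation: z₁ = [-2, -1]
After ReLU: h = [0, 0]
Layer 2 output: y = 1×0 + 0×0 + 1 = 1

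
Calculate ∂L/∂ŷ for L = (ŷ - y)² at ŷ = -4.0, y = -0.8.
∂L/∂ŷ = -6.4

∂L/∂ŷ = 2(ŷ - y) = 2(-4.0 - -0.8) = 2(-3.2) = -6.4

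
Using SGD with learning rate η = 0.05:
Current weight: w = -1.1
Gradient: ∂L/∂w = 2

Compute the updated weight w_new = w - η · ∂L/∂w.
w_new = -1.2

w_new = w - η·∂L/∂w = -1.1 - 0.05×(2) = -1.1 - (0.1) = -1.2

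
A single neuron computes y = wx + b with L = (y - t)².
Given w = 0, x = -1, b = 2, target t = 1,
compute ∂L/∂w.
∂L/∂w = -2

y = wx + b = (0)(-1) + 2 = 2
∂L/∂y = 2(y - t) = 2(2 - 1) = 2
∂y/∂w = x = -1
∂L/∂w = ∂L/∂y · ∂y/∂w = 2 × -1 = -2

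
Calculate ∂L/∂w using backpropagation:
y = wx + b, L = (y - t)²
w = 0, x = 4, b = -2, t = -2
∂L/∂w = 0

y = wx + b = (0)(4) + -2 = -2
∂L/∂y = 2(y - t) = 2(-2 - -2) = 0
∂y/∂w = x = 4
∂L/∂w = ∂L/∂y · ∂y/∂w = 0 × 4 = 0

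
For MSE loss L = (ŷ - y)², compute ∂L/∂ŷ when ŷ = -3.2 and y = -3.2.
∂L/∂ŷ = 0.0

∂L/∂ŷ = 2(ŷ - y) = 2(-3.2 - -3.2) = 2(0.0) = 0.0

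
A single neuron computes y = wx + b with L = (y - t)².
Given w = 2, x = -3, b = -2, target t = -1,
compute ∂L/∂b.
∂L/∂b = -14

y = wx + b = (2)(-3) + -2 = -8
∂L/∂y = 2(y - t) = 2(-8 - -1) = -14
∂y/∂b = 1
∂L/∂b = ∂L/∂y · ∂y/∂b = -14 × 1 = -14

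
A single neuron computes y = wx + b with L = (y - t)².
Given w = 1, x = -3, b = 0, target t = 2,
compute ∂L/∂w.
∂L/∂w = 30

y = wx + b = (1)(-3) + 0 = -3
∂L/∂y = 2(y - t) = 2(-3 - 2) = -10
∂y/∂w = x = -3
∂L/∂w = ∂L/∂y · ∂y/∂w = -10 × -3 = 30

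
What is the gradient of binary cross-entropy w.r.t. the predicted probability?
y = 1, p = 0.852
∂L/∂p = -1.174

∂L/∂p = -y/p + (1-y)/(1-p) = -1/0.852 + 0 = -1.174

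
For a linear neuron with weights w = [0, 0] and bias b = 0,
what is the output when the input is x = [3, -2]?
y = 0

y = (0)(3) + (0)(-2) + 0 = 0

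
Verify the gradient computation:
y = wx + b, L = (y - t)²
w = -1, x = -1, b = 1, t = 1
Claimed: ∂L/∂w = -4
Incorrect

y = (-1)(-1) + 1 = 2
∂L/∂y = 2(y - t) = 2(2 - 1) = 2
∂y/∂w = x = -1
∂L/∂w = 2 × -1 = -2

Claimed value: -4
Incorrect: The correct gradient is -2.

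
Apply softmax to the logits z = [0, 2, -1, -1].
p = [0.1096, 0.8098, 0.0403, 0.0403]

exp(z) = [1, 7.389, 0.3679, 0.3679]
Sum = 9.125
p = [0.1096, 0.8098, 0.0403, 0.0403]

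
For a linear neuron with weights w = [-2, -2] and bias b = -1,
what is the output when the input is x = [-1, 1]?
y = -1

y = (-2)(-1) + (-2)(1) + -1 = -1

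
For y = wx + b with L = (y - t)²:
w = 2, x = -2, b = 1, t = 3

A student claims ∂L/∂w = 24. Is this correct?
Correct

y = (2)(-2) + 1 = -3
∂L/∂y = 2(y - t) = 2(-3 - 3) = -12
∂y/∂w = x = -2
∂L/∂w = -12 × -2 = 24

Claimed value: 24
Correct: The correct gradient is 24.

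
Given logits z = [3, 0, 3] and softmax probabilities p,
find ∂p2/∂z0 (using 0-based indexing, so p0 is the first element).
∂p2/∂z0 = -0.238

p = softmax(z) = [0.4879, 0.02429, 0.4879]
p2 = 0.4879, p0 = 0.4879

∂p2/∂z0 = -p2 × p0 = -0.4879 × 0.4879 = -0.238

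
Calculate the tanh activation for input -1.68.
-0.9329

tanh(-1.68) = (e^(-1.68) - e^(1.68))/(e^(-1.68) + e^(1.68)) = -0.9329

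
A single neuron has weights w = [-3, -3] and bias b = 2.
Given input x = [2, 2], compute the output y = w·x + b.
y = -10

y = (-3)(2) + (-3)(2) + 2 = -10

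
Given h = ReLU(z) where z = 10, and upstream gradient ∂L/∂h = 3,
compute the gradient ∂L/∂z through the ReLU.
∂L/∂z = 3

h = ReLU(10) = 10
Since z > 0: ∂h/∂z = 1
∂L/∂z = ∂L/∂h · ∂h/∂z = 3 × 1 = 3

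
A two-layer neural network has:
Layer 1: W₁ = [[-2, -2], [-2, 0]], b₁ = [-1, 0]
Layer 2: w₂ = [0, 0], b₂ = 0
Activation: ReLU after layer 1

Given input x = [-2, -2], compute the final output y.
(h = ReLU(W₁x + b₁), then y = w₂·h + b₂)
y = 0

Layer 1 pre-activation: z₁ = [7, 4]
After ReLU: h = [7, 4]
Layer 2 output: y = 0×7 + 0×4 + 0 = 0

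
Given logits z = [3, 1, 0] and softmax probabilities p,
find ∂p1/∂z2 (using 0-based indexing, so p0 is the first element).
∂p1/∂z2 = -0.004797

p = softmax(z) = [0.8438, 0.1142, 0.04201]
p1 = 0.1142, p2 = 0.04201

∂p1/∂z2 = -p1 × p2 = -0.1142 × 0.04201 = -0.004797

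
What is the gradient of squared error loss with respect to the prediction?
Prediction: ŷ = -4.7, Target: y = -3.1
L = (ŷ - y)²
∂L/∂ŷ = -3.2

∂L/∂ŷ = 2(ŷ - y) = 2(-4.7 - -3.1) = 2(-1.6) = -3.2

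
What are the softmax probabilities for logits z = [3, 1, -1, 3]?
p = [0.4643, 0.0628, 0.0085, 0.4643]

exp(z) = [20.09, 2.718, 0.3679, 20.09]
Sum = 43.26
p = [0.4643, 0.0628, 0.0085, 0.4643]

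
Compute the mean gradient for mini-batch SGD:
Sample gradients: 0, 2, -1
Average gradient = 0.3333

Average = (1/3)(0 + 2 + -1) = 1/3 = 0.3333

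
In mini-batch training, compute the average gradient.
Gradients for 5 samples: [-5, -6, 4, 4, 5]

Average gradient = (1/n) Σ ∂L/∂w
Average gradient = 0.4

Average = (1/5)(-5 + -6 + 4 + 4 + 5) = 2/5 = 0.4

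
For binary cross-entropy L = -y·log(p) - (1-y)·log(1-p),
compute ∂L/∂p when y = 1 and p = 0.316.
∂L/∂p = -3.165

∂L/∂p = -y/p + (1-y)/(1-p) = -1/0.316 + 0 = -3.165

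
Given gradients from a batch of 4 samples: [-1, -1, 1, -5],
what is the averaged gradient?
Average gradient = -1.5

Average = (1/4)(-1 + -1 + 1 + -5) = -6/4 = -1.5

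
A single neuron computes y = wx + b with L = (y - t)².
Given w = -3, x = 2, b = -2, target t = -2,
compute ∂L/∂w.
∂L/∂w = -24

y = wx + b = (-3)(2) + -2 = -8
∂L/∂y = 2(y - t) = 2(-8 - -2) = -12
∂y/∂w = x = 2
∂L/∂w = ∂L/∂y · ∂y/∂w = -12 × 2 = -24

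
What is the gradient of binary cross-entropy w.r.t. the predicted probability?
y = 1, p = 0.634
∂L/∂p = -1.577

∂L/∂p = -y/p + (1-y)/(1-p) = -1/0.634 + 0 = -1.577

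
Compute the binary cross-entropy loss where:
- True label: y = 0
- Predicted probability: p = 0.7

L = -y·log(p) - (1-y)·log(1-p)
L = 1.204

L = -0·log(0.7) - 1·log(0.3) = -log(0.3) = 1.204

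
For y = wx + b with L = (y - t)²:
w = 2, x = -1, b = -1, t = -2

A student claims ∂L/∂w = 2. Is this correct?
Correct

y = (2)(-1) + -1 = -3
∂L/∂y = 2(y - t) = 2(-3 - -2) = -2
∂y/∂w = x = -1
∂L/∂w = -2 × -1 = 2

Claimed value: 2
Correct: The correct gradient is 2.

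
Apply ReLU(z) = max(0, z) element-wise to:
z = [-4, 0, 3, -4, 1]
h = [0, 0, 3, 0, 1]

ReLU applied element-wise: max(0,-4)=0, max(0,0)=0, max(0,3)=3, max(0,-4)=0, max(0,1)=1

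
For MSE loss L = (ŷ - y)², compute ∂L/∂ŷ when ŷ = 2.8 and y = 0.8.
∂L/∂ŷ = 4.0

∂L/∂ŷ = 2(ŷ - y) = 2(2.8 - 0.8) = 2(2.0) = 4.0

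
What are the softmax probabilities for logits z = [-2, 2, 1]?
p = [0.0132, 0.7214, 0.2654]

exp(z) = [0.1353, 7.389, 2.718]
Sum = 10.24
p = [0.0132, 0.7214, 0.2654]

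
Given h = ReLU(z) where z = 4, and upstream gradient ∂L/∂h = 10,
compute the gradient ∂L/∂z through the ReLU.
∂L/∂z = 10

h = ReLU(4) = 4
Since z > 0: ∂h/∂z = 1
∂L/∂z = ∂L/∂h · ∂h/∂z = 10 × 1 = 10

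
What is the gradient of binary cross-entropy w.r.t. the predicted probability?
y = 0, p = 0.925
∂L/∂p = 13.33

∂L/∂p = -y/p + (1-y)/(1-p) = 0 + 1/0.075 = 13.33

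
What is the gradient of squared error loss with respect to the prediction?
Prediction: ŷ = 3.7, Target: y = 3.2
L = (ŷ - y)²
∂L/∂ŷ = 1.0

∂L/∂ŷ = 2(ŷ - y) = 2(3.7 - 3.2) = 2(0.5) = 1.0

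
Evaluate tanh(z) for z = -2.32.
-0.9809

tanh(-2.32) = (e^(-2.32) - e^(2.32))/(e^(-2.32) + e^(2.32)) = -0.9809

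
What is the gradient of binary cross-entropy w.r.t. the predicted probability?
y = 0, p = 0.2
∂L/∂p = 1.25

∂L/∂p = -y/p + (1-y)/(1-p) = 0 + 1/0.8 = 1.25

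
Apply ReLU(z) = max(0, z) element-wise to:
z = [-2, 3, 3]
h = [0, 3, 3]

ReLU applied element-wise: max(0,-2)=0, max(0,3)=3, max(0,3)=3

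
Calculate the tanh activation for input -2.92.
-0.9942

tanh(-2.92) = (e^(-2.92) - e^(2.92))/(e^(-2.92) + e^(2.92)) = -0.9942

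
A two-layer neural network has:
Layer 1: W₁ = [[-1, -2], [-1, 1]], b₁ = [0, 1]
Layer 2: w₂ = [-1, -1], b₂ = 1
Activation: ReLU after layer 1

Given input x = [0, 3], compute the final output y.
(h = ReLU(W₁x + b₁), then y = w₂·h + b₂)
y = -3

Layer 1 pre-activation: z₁ = [-6, 4]
After ReLU: h = [0, 4]
Layer 2 output: y = -1×0 + -1×4 + 1 = -3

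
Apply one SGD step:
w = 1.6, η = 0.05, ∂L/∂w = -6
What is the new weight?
w_new = 1.9

w_new = w - η·∂L/∂w = 1.6 - 0.05×(-6) = 1.6 - (-0.3) = 1.9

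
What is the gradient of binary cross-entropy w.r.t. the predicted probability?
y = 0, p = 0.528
∂L/∂p = 2.119

∂L/∂p = -y/p + (1-y)/(1-p) = 0 + 1/0.472 = 2.119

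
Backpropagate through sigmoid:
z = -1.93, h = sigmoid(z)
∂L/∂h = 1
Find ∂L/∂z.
∂L/∂z = 0.1107

σ(-1.93) = 0.1268
σ'(-1.93) = σ(-1.93)(1 - σ(-1.93)) = 0.1268 × 0.8732 = 0.1107
∂L/∂z = ∂L/∂h · σ'(z) = 1 × 0.1107 = 0.1107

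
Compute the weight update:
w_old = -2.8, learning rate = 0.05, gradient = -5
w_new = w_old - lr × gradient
w_new = -2.55

w_new = w - η·∂L/∂w = -2.8 - 0.05×(-5) = -2.8 - (-0.25) = -2.55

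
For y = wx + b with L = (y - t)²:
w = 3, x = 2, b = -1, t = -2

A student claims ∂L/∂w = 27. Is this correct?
Incorrect

y = (3)(2) + -1 = 5
∂L/∂y = 2(y - t) = 2(5 - -2) = 14
∂y/∂w = x = 2
∂L/∂w = 14 × 2 = 28

Claimed value: 27
Incorrect: The correct gradient is 28.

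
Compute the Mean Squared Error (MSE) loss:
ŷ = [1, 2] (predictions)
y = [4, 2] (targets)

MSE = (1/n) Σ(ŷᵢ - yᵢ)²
MSE = 4.5

MSE = (1/2)((1-4)² + (2-2)²) = (1/2)(9 + 0) = 4.5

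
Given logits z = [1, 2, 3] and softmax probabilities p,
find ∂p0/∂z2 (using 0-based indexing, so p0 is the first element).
∂p0/∂z2 = -0.05989

p = softmax(z) = [0.09003, 0.2447, 0.6652]
p0 = 0.09003, p2 = 0.6652

∂p0/∂z2 = -p0 × p2 = -0.09003 × 0.6652 = -0.05989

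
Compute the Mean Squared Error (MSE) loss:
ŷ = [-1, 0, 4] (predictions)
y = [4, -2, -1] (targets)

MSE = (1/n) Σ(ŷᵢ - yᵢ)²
MSE = 18

MSE = (1/3)((-1-4)² + (0--2)² + (4--1)²) = (1/3)(25 + 4 + 25) = 18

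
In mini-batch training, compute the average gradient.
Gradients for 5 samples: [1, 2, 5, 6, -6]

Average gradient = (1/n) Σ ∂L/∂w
Average gradient = 1.6

Average = (1/5)(1 + 2 + 5 + 6 + -6) = 8/5 = 1.6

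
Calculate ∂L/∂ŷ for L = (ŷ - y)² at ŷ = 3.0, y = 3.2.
∂L/∂ŷ = -0.4

∂L/∂ŷ = 2(ŷ - y) = 2(3.0 - 3.2) = 2(-0.2) = -0.4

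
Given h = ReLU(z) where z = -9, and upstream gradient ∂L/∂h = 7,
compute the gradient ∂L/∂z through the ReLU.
∂L/∂z = 0

h = ReLU(-9) = 0
Since z < 0: ∂h/∂z = 0
∂L/∂z = ∂L/∂h · ∂h/∂z = 7 × 0 = 0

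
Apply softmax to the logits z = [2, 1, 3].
p = [0.2447, 0.09, 0.6652]

exp(z) = [7.389, 2.718, 20.09]
Sum = 30.19
p = [0.2447, 0.09, 0.6652]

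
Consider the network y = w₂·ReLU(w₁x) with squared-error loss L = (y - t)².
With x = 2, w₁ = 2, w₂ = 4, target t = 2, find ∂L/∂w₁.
∂L/∂w₁ = 224

Forward pass:
z = w₁x = 2×2 = 4
h = ReLU(4) = 4
y = w₂h = 4×4 = 16

Backward pass:
∂L/∂y = 2(y - t) = 2(16 - 2) = 28
∂y/∂h = w₂ = 4
∂h/∂z = 1 (ReLU derivative)
∂z/∂w₁ = x = 2

∂L/∂w₁ = 28 × 4 × 1 × 2 = 224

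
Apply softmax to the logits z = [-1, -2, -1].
p = [0.4223, 0.1554, 0.4223]

exp(z) = [0.3679, 0.1353, 0.3679]
Sum = 0.8711
p = [0.4223, 0.1554, 0.4223]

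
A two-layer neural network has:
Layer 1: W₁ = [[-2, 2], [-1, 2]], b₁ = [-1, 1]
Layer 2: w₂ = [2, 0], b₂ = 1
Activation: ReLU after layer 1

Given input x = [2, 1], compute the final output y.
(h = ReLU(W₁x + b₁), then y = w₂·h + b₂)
y = 1

Layer 1 pre-activation: z₁ = [-3, 1]
After ReLU: h = [0, 1]
Layer 2 output: y = 2×0 + 0×1 + 1 = 1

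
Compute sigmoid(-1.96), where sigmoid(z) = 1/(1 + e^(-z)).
0.1235

sigmoid(-1.96) = 1/(1 + e^(1.96)) = 1/(1 + 7.099) = 0.1235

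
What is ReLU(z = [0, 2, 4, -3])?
h = [0, 2, 4, 0]

ReLU applied element-wise: max(0,0)=0, max(0,2)=2, max(0,4)=4, max(0,-3)=0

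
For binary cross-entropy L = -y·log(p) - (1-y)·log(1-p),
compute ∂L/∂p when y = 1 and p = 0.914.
∂L/∂p = -1.094

∂L/∂p = -y/p + (1-y)/(1-p) = -1/0.914 + 0 = -1.094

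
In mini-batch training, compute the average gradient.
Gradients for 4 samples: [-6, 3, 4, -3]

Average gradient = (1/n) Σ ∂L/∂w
Average gradient = -0.5

Average = (1/4)(-6 + 3 + 4 + -3) = -2/4 = -0.5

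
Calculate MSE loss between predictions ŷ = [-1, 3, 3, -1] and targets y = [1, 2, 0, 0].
MSE = 3.75

MSE = (1/4)((-1-1)² + (3-2)² + (3-0)² + (-1-0)²) = (1/4)(4 + 1 + 9 + 1) = 3.75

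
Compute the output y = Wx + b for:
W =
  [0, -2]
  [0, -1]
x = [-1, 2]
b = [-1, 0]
y = [-5, -2]

Wx = [0×-1 + -2×2, 0×-1 + -1×2]
   = [-4, -2]
y = Wx + b = [-4 + -1, -2 + 0] = [-5, -2]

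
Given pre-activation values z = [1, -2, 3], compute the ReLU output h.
h = [1, 0, 3]

ReLU applied element-wise: max(0,1)=1, max(0,-2)=0, max(0,3)=3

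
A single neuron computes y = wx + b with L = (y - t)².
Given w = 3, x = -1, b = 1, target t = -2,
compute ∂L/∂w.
∂L/∂w = 0

y = wx + b = (3)(-1) + 1 = -2
∂L/∂y = 2(y - t) = 2(-2 - -2) = 0
∂y/∂w = x = -1
∂L/∂w = ∂L/∂y · ∂y/∂w = 0 × -1 = 0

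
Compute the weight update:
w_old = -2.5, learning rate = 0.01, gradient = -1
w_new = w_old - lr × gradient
w_new = -2.49

w_new = w - η·∂L/∂w = -2.5 - 0.01×(-1) = -2.5 - (-0.01) = -2.49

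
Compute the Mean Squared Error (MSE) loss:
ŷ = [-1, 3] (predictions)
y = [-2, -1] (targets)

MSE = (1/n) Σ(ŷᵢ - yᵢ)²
MSE = 8.5

MSE = (1/2)((-1--2)² + (3--1)²) = (1/2)(1 + 16) = 8.5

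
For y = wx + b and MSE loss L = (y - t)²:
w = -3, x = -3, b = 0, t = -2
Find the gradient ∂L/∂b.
∂L/∂b = 22

y = wx + b = (-3)(-3) + 0 = 9
∂L/∂y = 2(y - t) = 2(9 - -2) = 22
∂y/∂b = 1
∂L/∂b = ∂L/∂y · ∂y/∂b = 22 × 1 = 22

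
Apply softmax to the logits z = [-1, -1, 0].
p = [0.2119, 0.2119, 0.5761]

exp(z) = [0.3679, 0.3679, 1]
Sum = 1.736
p = [0.2119, 0.2119, 0.5761]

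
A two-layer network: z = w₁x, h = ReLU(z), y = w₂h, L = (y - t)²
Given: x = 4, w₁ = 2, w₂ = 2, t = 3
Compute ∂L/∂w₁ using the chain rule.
∂L/∂w₁ = 208

Forward pass:
z = w₁x = 2×4 = 8
h = ReLU(8) = 8
y = w₂h = 2×8 = 16

Backward pass:
∂L/∂y = 2(y - t) = 2(16 - 3) = 26
∂y/∂h = w₂ = 2
∂h/∂z = 1 (ReLU derivative)
∂z/∂w₁ = x = 4

∂L/∂w₁ = 26 × 2 × 1 × 4 = 208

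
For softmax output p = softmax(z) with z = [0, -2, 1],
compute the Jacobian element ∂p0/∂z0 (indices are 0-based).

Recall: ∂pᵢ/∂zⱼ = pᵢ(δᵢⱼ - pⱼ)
∂p0/∂z0 = 0.1922

p = softmax(z) = [0.2595, 0.03512, 0.7054]
p0 = 0.2595

∂p0/∂z0 = p0(1 - p0) = 0.2595 × (1 - 0.2595) = 0.1922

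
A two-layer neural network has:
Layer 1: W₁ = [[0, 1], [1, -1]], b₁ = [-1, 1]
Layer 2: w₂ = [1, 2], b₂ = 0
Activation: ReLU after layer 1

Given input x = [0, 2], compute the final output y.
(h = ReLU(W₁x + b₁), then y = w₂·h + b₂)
y = 1

Layer 1 pre-activation: z₁ = [1, -1]
After ReLU: h = [1, 0]
Layer 2 output: y = 1×1 + 2×0 + 0 = 1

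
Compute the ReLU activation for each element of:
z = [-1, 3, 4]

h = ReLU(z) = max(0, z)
h = [0, 3, 4]

ReLU applied element-wise: max(0,-1)=0, max(0,3)=3, max(0,4)=4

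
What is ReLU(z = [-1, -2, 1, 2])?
h = [0, 0, 1, 2]

ReLU applied element-wise: max(0,-1)=0, max(0,-2)=0, max(0,1)=1, max(0,2)=2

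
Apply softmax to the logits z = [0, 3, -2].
p = [0.0471, 0.9465, 0.0064]

exp(z) = [1, 20.09, 0.1353]
Sum = 21.22
p = [0.0471, 0.9465, 0.0064]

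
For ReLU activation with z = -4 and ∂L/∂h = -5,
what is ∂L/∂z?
∂L/∂z = 0

h = ReLU(-4) = 0
Since z < 0: ∂h/∂z = 0
∂L/∂z = ∂L/∂h · ∂h/∂z = -5 × 0 = 0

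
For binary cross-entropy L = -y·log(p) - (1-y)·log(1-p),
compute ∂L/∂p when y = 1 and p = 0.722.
∂L/∂p = -1.385

∂L/∂p = -y/p + (1-y)/(1-p) = -1/0.722 + 0 = -1.385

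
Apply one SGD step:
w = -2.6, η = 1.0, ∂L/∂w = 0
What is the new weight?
w_new = -2.6

w_new = w - η·∂L/∂w = -2.6 - 1.0×(0) = -2.6 - (0) = -2.6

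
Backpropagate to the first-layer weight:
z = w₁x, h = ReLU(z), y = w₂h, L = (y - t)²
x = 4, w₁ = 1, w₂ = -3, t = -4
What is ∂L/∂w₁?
∂L/∂w₁ = 192

Forward pass:
z = w₁x = 1×4 = 4
h = ReLU(4) = 4
y = w₂h = -3×4 = -12

Backward pass:
∂L/∂y = 2(y - t) = 2(-12 - -4) = -16
∂y/∂h = w₂ = -3
∂h/∂z = 1 (ReLU derivative)
∂z/∂w₁ = x = 4

∂L/∂w₁ = -16 × -3 × 1 × 4 = 192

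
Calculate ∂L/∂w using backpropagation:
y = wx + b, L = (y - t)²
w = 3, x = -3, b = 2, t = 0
∂L/∂w = 42

y = wx + b = (3)(-3) + 2 = -7
∂L/∂y = 2(y - t) = 2(-7 - 0) = -14
∂y/∂w = x = -3
∂L/∂w = ∂L/∂y · ∂y/∂w = -14 × -3 = 42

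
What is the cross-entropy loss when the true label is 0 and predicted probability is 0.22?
L = 0.2485

L = -0·log(0.22) - 1·log(0.78) = -log(0.78) = 0.2485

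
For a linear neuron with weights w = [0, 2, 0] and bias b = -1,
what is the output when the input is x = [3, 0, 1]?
y = -1

y = (0)(3) + (2)(0) + (0)(1) + -1 = -1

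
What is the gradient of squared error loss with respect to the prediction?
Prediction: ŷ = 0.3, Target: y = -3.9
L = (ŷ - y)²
∂L/∂ŷ = 8.4

∂L/∂ŷ = 2(ŷ - y) = 2(0.3 - -3.9) = 2(4.2) = 8.4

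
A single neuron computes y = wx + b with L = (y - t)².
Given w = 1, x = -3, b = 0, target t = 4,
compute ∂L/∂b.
∂L/∂b = -14

y = wx + b = (1)(-3) + 0 = -3
∂L/∂y = 2(y - t) = 2(-3 - 4) = -14
∂y/∂b = 1
∂L/∂b = ∂L/∂y · ∂y/∂b = -14 × 1 = -14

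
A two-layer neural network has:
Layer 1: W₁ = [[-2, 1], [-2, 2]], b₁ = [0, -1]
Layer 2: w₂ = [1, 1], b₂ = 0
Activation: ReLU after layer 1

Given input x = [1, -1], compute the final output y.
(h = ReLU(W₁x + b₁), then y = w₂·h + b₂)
y = 0

Layer 1 pre-activation: z₁ = [-3, -5]
After ReLU: h = [0, 0]
Layer 2 output: y = 1×0 + 1×0 + 0 = 0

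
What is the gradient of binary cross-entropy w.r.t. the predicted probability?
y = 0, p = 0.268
∂L/∂p = 1.366

∂L/∂p = -y/p + (1-y)/(1-p) = 0 + 1/0.732 = 1.366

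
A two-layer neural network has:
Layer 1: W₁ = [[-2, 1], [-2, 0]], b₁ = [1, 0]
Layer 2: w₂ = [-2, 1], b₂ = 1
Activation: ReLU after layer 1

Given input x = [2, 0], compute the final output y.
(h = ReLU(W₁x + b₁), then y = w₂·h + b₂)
y = 1

Layer 1 pre-activation: z₁ = [-3, -4]
After ReLU: h = [0, 0]
Layer 2 output: y = -2×0 + 1×0 + 1 = 1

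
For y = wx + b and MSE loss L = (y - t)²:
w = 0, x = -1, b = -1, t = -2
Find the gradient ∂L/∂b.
∂L/∂b = 2

y = wx + b = (0)(-1) + -1 = -1
∂L/∂y = 2(y - t) = 2(-1 - -2) = 2
∂y/∂b = 1
∂L/∂b = ∂L/∂y · ∂y/∂b = 2 × 1 = 2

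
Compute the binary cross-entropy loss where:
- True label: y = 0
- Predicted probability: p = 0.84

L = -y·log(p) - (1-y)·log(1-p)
L = 1.833

L = -0·log(0.84) - 1·log(0.16) = -log(0.16) = 1.833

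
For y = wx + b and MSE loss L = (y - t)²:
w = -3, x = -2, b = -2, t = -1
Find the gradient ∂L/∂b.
∂L/∂b = 10

y = wx + b = (-3)(-2) + -2 = 4
∂L/∂y = 2(y - t) = 2(4 - -1) = 10
∂y/∂b = 1
∂L/∂b = ∂L/∂y · ∂y/∂b = 10 × 1 = 10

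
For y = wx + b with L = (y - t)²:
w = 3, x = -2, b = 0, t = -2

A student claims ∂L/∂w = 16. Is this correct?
Correct

y = (3)(-2) + 0 = -6
∂L/∂y = 2(y - t) = 2(-6 - -2) = -8
∂y/∂w = x = -2
∂L/∂w = -8 × -2 = 16

Claimed value: 16
Correct: The correct gradient is 16.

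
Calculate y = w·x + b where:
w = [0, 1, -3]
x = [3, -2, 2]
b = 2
y = -6

y = (0)(3) + (1)(-2) + (-3)(2) + 2 = -6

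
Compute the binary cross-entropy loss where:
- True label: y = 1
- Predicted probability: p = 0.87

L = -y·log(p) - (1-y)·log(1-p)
L = 0.1393

L = -1·log(0.87) - 0·log(0.13) = -log(0.87) = 0.1393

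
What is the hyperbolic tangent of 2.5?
0.9866

tanh(2.5) = (e^(2.5) - e^(-2.5))/(e^(2.5) + e^(-2.5)) = 0.9866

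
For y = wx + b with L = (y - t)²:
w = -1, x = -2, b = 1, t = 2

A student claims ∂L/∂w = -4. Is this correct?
Correct

y = (-1)(-2) + 1 = 3
∂L/∂y = 2(y - t) = 2(3 - 2) = 2
∂y/∂w = x = -2
∂L/∂w = 2 × -2 = -4

Claimed value: -4
Correct: The correct gradient is -4.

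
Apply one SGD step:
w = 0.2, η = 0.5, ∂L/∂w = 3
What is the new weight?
w_new = -1.3

w_new = w - η·∂L/∂w = 0.2 - 0.5×(3) = 0.2 - (1.5) = -1.3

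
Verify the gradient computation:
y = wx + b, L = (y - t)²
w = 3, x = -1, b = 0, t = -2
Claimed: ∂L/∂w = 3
Incorrect

y = (3)(-1) + 0 = -3
∂L/∂y = 2(y - t) = 2(-3 - -2) = -2
∂y/∂w = x = -1
∂L/∂w = -2 × -1 = 2

Claimed value: 3
Incorrect: The correct gradient is 2.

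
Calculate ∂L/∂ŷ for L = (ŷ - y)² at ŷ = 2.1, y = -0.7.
∂L/∂ŷ = 5.6

∂L/∂ŷ = 2(ŷ - y) = 2(2.1 - -0.7) = 2(2.8) = 5.6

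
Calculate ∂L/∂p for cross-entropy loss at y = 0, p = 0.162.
∂L/∂p = 1.193

∂L/∂p = -y/p + (1-y)/(1-p) = 0 + 1/0.838 = 1.193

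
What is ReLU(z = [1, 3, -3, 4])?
h = [1, 3, 0, 4]

ReLU applied element-wise: max(0,1)=1, max(0,3)=3, max(0,-3)=0, max(0,4)=4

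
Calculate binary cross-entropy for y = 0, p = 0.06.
L = 0.06188

L = -0·log(0.06) - 1·log(0.94) = -log(0.94) = 0.06188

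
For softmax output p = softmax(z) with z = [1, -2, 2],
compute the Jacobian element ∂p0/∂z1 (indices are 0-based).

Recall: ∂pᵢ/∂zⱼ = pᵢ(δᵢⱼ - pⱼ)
∂p0/∂z1 = -0.003507

p = softmax(z) = [0.2654, 0.01321, 0.7214]
p0 = 0.2654, p1 = 0.01321

∂p0/∂z1 = -p0 × p1 = -0.2654 × 0.01321 = -0.003507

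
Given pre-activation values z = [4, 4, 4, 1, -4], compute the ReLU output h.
h = [4, 4, 4, 1, 0]

ReLU applied element-wise: max(0,4)=4, max(0,4)=4, max(0,4)=4, max(0,1)=1, max(0,-4)=0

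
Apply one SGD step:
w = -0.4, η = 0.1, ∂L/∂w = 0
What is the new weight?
w_new = -0.4

w_new = w - η·∂L/∂w = -0.4 - 0.1×(0) = -0.4 - (0) = -0.4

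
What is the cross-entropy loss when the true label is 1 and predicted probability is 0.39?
L = 0.9416

L = -1·log(0.39) - 0·log(0.61) = -log(0.39) = 0.9416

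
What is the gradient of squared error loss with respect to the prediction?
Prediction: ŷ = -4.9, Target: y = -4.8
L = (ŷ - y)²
∂L/∂ŷ = -0.2

∂L/∂ŷ = 2(ŷ - y) = 2(-4.9 - -4.8) = 2(-0.1) = -0.2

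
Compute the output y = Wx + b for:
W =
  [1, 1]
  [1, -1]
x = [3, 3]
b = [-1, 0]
y = [5, 0]

Wx = [1×3 + 1×3, 1×3 + -1×3]
   = [6, 0]
y = Wx + b = [6 + -1, 0 + 0] = [5, 0]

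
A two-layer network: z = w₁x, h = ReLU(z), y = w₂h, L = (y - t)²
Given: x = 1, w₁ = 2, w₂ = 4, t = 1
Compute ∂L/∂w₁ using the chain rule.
∂L/∂w₁ = 56

Forward pass:
z = w₁x = 2×1 = 2
h = ReLU(2) = 2
y = w₂h = 4×2 = 8

Backward pass:
∂L/∂y = 2(y - t) = 2(8 - 1) = 14
∂y/∂h = w₂ = 4
∂h/∂z = 1 (ReLU derivative)
∂z/∂w₁ = x = 1

∂L/∂w₁ = 14 × 4 × 1 × 1 = 56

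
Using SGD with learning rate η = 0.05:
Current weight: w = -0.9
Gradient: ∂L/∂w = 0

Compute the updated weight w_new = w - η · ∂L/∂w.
w_new = -0.9

w_new = w - η·∂L/∂w = -0.9 - 0.05×(0) = -0.9 - (0) = -0.9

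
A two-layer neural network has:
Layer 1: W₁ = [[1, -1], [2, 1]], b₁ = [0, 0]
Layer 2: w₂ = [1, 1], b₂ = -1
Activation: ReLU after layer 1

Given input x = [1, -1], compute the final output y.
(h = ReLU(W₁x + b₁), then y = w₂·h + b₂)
y = 2

Layer 1 pre-activation: z₁ = [2, 1]
After ReLU: h = [2, 1]
Layer 2 output: y = 1×2 + 1×1 + -1 = 2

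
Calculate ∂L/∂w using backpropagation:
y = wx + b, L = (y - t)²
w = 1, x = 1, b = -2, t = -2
∂L/∂w = 2

y = wx + b = (1)(1) + -2 = -1
∂L/∂y = 2(y - t) = 2(-1 - -2) = 2
∂y/∂w = x = 1
∂L/∂w = ∂L/∂y · ∂y/∂w = 2 × 1 = 2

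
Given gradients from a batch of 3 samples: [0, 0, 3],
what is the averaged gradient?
Average gradient = 1

Average = (1/3)(0 + 0 + 3) = 3/3 = 1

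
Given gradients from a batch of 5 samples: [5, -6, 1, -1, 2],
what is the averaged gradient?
Average gradient = 0.2

Average = (1/5)(5 + -6 + 1 + -1 + 2) = 1/5 = 0.2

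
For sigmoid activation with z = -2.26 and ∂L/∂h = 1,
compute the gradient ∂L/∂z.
∂L/∂z = 0.08556

σ(-2.26) = 0.09449
σ'(-2.26) = σ(-2.26)(1 - σ(-2.26)) = 0.09449 × 0.9055 = 0.08556
∂L/∂z = ∂L/∂h · σ'(z) = 1 × 0.08556 = 0.08556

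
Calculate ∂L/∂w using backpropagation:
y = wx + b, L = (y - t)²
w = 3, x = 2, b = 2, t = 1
∂L/∂w = 28

y = wx + b = (3)(2) + 2 = 8
∂L/∂y = 2(y - t) = 2(8 - 1) = 14
∂y/∂w = x = 2
∂L/∂w = ∂L/∂y · ∂y/∂w = 14 × 2 = 28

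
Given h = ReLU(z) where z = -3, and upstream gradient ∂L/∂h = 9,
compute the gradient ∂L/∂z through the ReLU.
∂L/∂z = 0

h = ReLU(-3) = 0
Since z < 0: ∂h/∂z = 0
∂L/∂z = ∂L/∂h · ∂h/∂z = 9 × 0 = 0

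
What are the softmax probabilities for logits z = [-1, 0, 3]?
p = [0.0171, 0.0466, 0.9362]

exp(z) = [0.3679, 1, 20.09]
Sum = 21.45
p = [0.0171, 0.0466, 0.9362]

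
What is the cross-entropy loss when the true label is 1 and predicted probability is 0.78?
L = 0.2485

L = -1·log(0.78) - 0·log(0.22) = -log(0.78) = 0.2485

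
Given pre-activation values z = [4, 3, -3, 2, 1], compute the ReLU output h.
h = [4, 3, 0, 2, 1]

ReLU applied element-wise: max(0,4)=4, max(0,3)=3, max(0,-3)=0, max(0,2)=2, max(0,1)=1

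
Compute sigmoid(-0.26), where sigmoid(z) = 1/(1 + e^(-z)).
0.4354

sigmoid(-0.26) = 1/(1 + e^(0.26)) = 1/(1 + 1.297) = 0.4354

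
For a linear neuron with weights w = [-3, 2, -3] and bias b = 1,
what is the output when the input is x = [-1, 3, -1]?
y = 13

y = (-3)(-1) + (2)(3) + (-3)(-1) + 1 = 13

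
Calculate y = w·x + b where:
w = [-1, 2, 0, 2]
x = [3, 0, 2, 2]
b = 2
y = 3

y = (-1)(3) + (2)(0) + (0)(2) + (2)(2) + 2 = 3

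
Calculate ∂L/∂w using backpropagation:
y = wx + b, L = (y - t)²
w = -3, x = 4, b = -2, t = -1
∂L/∂w = -104

y = wx + b = (-3)(4) + -2 = -14
∂L/∂y = 2(y - t) = 2(-14 - -1) = -26
∂y/∂w = x = 4
∂L/∂w = ∂L/∂y · ∂y/∂w = -26 × 4 = -104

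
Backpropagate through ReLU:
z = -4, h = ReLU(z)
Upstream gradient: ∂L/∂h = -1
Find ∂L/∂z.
∂L/∂z = 0

h = ReLU(-4) = 0
Since z < 0: ∂h/∂z = 0
∂L/∂z = ∂L/∂h · ∂h/∂z = -1 × 0 = 0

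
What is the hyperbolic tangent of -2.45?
-0.9852

tanh(-2.45) = (e^(-2.45) - e^(2.45))/(e^(-2.45) + e^(2.45)) = -0.9852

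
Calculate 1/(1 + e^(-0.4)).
0.5987

sigmoid(0.4) = 1/(1 + e^(-0.4)) = 1/(1 + 0.6703) = 0.5987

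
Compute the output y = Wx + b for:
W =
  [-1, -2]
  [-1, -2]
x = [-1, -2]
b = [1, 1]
y = [6, 6]

Wx = [-1×-1 + -2×-2, -1×-1 + -2×-2]
   = [5, 5]
y = Wx + b = [5 + 1, 5 + 1] = [6, 6]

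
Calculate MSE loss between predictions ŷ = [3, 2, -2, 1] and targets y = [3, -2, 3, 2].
MSE = 10.5

MSE = (1/4)((3-3)² + (2--2)² + (-2-3)² + (1-2)²) = (1/4)(0 + 16 + 25 + 1) = 10.5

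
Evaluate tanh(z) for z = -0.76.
-0.6411

tanh(-0.76) = (e^(-0.76) - e^(0.76))/(e^(-0.76) + e^(0.76)) = -0.6411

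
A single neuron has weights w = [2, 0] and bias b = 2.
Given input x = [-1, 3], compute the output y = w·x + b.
y = 0

y = (2)(-1) + (0)(3) + 2 = 0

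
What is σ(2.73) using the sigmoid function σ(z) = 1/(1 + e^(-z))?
0.9388

sigmoid(2.73) = 1/(1 + e^(-2.73)) = 1/(1 + 0.06522) = 0.9388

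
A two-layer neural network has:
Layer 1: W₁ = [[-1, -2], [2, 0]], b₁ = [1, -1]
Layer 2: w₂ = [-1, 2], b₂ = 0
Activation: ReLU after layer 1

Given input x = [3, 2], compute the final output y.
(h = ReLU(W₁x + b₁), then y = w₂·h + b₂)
y = 10

Layer 1 pre-activation: z₁ = [-6, 5]
After ReLU: h = [0, 5]
Layer 2 output: y = -1×0 + 2×5 + 0 = 10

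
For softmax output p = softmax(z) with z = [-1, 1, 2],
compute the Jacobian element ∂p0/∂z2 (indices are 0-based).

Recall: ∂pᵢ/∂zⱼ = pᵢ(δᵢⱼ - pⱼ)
∂p0/∂z2 = -0.02477

p = softmax(z) = [0.03512, 0.2595, 0.7054]
p0 = 0.03512, p2 = 0.7054

∂p0/∂z2 = -p0 × p2 = -0.03512 × 0.7054 = -0.02477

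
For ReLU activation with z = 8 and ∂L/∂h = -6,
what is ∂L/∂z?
∂L/∂z = -6

h = ReLU(8) = 8
Since z > 0: ∂h/∂z = 1
∂L/∂z = ∂L/∂h · ∂h/∂z = -6 × 1 = -6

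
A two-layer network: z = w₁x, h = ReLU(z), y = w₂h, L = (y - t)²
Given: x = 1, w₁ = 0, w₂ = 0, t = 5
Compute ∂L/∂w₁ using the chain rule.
∂L/∂w₁ = 0

Forward pass:
z = w₁x = 0×1 = 0
h = ReLU(0) = 0
y = w₂h = 0×0 = 0

Backward pass:
∂L/∂y = 2(y - t) = 2(0 - 5) = -10
∂y/∂h = w₂ = 0
∂h/∂z = 0 (ReLU derivative)
∂z/∂w₁ = x = 1

∂L/∂w₁ = -10 × 0 × 0 × 1 = 0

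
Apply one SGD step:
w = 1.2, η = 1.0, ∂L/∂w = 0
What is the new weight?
w_new = 1.2

w_new = w - η·∂L/∂w = 1.2 - 1.0×(0) = 1.2 - (0) = 1.2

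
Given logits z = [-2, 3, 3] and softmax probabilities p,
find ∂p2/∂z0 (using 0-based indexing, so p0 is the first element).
∂p2/∂z0 = -0.001673

p = softmax(z) = [0.003358, 0.4983, 0.4983]
p2 = 0.4983, p0 = 0.003358

∂p2/∂z0 = -p2 × p0 = -0.4983 × 0.003358 = -0.001673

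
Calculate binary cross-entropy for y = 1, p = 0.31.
L = 1.171

L = -1·log(0.31) - 0·log(0.69) = -log(0.31) = 1.171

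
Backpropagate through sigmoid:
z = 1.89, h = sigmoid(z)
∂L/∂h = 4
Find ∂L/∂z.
∂L/∂z = 0.4561

σ(1.89) = 0.8688
σ'(1.89) = σ(1.89)(1 - σ(1.89)) = 0.8688 × 0.1312 = 0.114
∂L/∂z = ∂L/∂h · σ'(z) = 4 × 0.114 = 0.4561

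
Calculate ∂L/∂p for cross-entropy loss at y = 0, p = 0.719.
∂L/∂p = 3.559

∂L/∂p = -y/p + (1-y)/(1-p) = 0 + 1/0.281 = 3.559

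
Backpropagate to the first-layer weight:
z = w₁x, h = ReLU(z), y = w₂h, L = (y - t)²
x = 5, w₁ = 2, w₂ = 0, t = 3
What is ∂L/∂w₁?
∂L/∂w₁ = 0

Forward pass:
z = w₁x = 2×5 = 10
h = ReLU(10) = 10
y = w₂h = 0×10 = 0

Backward pass:
∂L/∂y = 2(y - t) = 2(0 - 3) = -6
∂y/∂h = w₂ = 0
∂h/∂z = 1 (ReLU derivative)
∂z/∂w₁ = x = 5

∂L/∂w₁ = -6 × 0 × 1 × 5 = 0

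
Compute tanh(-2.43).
-0.9846

tanh(-2.43) = (e^(-2.43) - e^(2.43))/(e^(-2.43) + e^(2.43)) = -0.9846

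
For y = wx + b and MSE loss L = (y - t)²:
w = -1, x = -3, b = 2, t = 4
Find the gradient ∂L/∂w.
∂L/∂w = -6

y = wx + b = (-1)(-3) + 2 = 5
∂L/∂y = 2(y - t) = 2(5 - 4) = 2
∂y/∂w = x = -3
∂L/∂w = ∂L/∂y · ∂y/∂w = 2 × -3 = -6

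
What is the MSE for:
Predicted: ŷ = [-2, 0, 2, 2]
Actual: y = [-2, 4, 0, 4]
MSE = 6

MSE = (1/4)((-2--2)² + (0-4)² + (2-0)² + (2-4)²) = (1/4)(0 + 16 + 4 + 4) = 6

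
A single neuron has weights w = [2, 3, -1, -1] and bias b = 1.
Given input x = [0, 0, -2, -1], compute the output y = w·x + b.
y = 4

y = (2)(0) + (3)(0) + (-1)(-2) + (-1)(-1) + 1 = 4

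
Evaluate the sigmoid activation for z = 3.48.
0.9701

sigmoid(3.48) = 1/(1 + e^(-3.48)) = 1/(1 + 0.03081) = 0.9701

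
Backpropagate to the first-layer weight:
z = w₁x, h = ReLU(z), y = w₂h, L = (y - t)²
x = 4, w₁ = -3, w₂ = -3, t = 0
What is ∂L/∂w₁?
∂L/∂w₁ = 0

Forward pass:
z = w₁x = -3×4 = -12
h = ReLU(-12) = 0
y = w₂h = -3×0 = 0

Backward pass:
∂L/∂y = 2(y - t) = 2(0 - 0) = 0
∂y/∂h = w₂ = -3
∂h/∂z = 0 (ReLU derivative)
∂z/∂w₁ = x = 4

∂L/∂w₁ = 0 × -3 × 0 × 4 = 0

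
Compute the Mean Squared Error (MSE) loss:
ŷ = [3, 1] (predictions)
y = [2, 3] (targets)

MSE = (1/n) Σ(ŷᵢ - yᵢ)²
MSE = 2.5

MSE = (1/2)((3-2)² + (1-3)²) = (1/2)(1 + 4) = 2.5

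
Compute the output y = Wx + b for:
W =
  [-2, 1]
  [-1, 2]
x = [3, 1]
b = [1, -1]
y = [-4, -2]

Wx = [-2×3 + 1×1, -1×3 + 2×1]
   = [-5, -1]
y = Wx + b = [-5 + 1, -1 + -1] = [-4, -2]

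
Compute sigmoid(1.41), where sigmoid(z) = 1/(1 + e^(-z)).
0.8038

sigmoid(1.41) = 1/(1 + e^(-1.41)) = 1/(1 + 0.2441) = 0.8038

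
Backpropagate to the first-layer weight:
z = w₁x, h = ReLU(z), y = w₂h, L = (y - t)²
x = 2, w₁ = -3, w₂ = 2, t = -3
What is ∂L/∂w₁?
∂L/∂w₁ = 0

Forward pass:
z = w₁x = -3×2 = -6
h = ReLU(-6) = 0
y = w₂h = 2×0 = 0

Backward pass:
∂L/∂y = 2(y - t) = 2(0 - -3) = 6
∂y/∂h = w₂ = 2
∂h/∂z = 0 (ReLU derivative)
∂z/∂w₁ = x = 2

∂L/∂w₁ = 6 × 2 × 0 × 2 = 0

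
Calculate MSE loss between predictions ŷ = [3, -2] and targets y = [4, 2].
MSE = 8.5

MSE = (1/2)((3-4)² + (-2-2)²) = (1/2)(1 + 16) = 8.5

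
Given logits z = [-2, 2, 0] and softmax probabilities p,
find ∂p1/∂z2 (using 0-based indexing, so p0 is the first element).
∂p1/∂z2 = -0.1017

p = softmax(z) = [0.01588, 0.8668, 0.1173]
p1 = 0.8668, p2 = 0.1173

∂p1/∂z2 = -p1 × p2 = -0.8668 × 0.1173 = -0.1017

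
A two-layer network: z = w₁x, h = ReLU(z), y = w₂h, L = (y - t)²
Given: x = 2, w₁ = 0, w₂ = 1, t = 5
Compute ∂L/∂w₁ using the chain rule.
∂L/∂w₁ = 0

Forward pass:
z = w₁x = 0×2 = 0
h = ReLU(0) = 0
y = w₂h = 1×0 = 0

Backward pass:
∂L/∂y = 2(y - t) = 2(0 - 5) = -10
∂y/∂h = w₂ = 1
∂h/∂z = 0 (ReLU derivative)
∂z/∂w₁ = x = 2

∂L/∂w₁ = -10 × 1 × 0 × 2 = 0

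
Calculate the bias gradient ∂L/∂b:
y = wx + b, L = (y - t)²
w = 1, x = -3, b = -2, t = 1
∂L/∂b = -12

y = wx + b = (1)(-3) + -2 = -5
∂L/∂y = 2(y - t) = 2(-5 - 1) = -12
∂y/∂b = 1
∂L/∂b = ∂L/∂y · ∂y/∂b = -12 × 1 = -12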